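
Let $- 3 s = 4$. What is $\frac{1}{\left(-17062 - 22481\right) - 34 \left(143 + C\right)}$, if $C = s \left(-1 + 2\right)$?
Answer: $- \frac{3}{133079} \approx -2.2543 \cdot 10^{-5}$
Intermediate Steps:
$s = - \frac{4}{3}$ ($s = \left(- \frac{1}{3}\right) 4 = - \frac{4}{3} \approx -1.3333$)
$C = - \frac{4}{3}$ ($C = - \frac{4 \left(-1 + 2\right)}{3} = \left(- \frac{4}{3}\right) 1 = - \frac{4}{3} \approx -1.3333$)
$\frac{1}{\left(-17062 - 22481\right) - 34 \left(143 + C\right)} = \frac{1}{\left(-17062 - 22481\right) - 34 \left(143 - \frac{4}{3}\right)} = \frac{1}{-39543 - \frac{14450}{3}} = \frac{1}{- \frac{133079}{3}} = - \frac{3}{133079}$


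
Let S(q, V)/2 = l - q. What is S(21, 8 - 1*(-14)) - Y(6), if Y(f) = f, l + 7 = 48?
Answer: 34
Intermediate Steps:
l = 41 (l = -7 + 48 = 41)
S(q, V) = 82 - 2*q (S(q, V) = 2*(41 - q) = 82 - 2*q)
S(21, 8 - 1*(-14)) - Y(6) = (82 - 2*21) - 1*6 = (82 - 42) - 6 = 40 - 6 = 34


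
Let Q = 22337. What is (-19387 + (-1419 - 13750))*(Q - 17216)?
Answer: -176961276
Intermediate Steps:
(-19387 + (-1419 - 13750))*(Q - 17216) = (-19387 + (-1419 - 13750))*(22337 - 17216) = (-19387 - 15169)*5121 = -34556*5121 = -176961276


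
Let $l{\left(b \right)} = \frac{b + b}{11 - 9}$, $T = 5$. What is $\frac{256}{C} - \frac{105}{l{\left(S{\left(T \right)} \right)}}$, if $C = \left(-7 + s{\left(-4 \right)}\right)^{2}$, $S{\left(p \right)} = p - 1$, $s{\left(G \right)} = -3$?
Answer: $- \frac{2369}{100} \approx -23.69$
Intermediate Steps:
$S{\left(p \right)} = -1 + p$
$l{\left(b \right)} = b$ ($l{\left(b \right)} = \frac{2 b}{2} = 2 b \frac{1}{2} = b$)
$C = 100$ ($C = \left(-7 - 3\right)^{2} = \left(-10\right)^{2} = 100$)
$\frac{256}{C} - \frac{105}{l{\left(S{\left(T \right)} \right)}} = \frac{256}{100} - \frac{105}{-1 + 5} = 256 \cdot \frac{1}{100} - \frac{105}{4} = \frac{64}{25} - \frac{105}{4} = - \frac{2369}{100}$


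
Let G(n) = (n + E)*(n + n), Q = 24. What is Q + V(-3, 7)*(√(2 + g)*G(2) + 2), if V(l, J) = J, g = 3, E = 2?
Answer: 38 + 112*√5 ≈ 288.44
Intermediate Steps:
G(n) = 2*n*(2 + n) (G(n) = (n + 2)*(n + n) = (2 + n)*(2*n) = 2*n*(2 + n))
Q + V(-3, 7)*(√(2 + g)*G(2) + 2) = 24 + 7*(√(2 + 3)*(2*2*(2 + 2)) + 2) = 24 + 7*(√5*(2*2*4) + 2) = 24 + 7*(√5*16 + 2) = 24 + 7*(16*√5 + 2) = 24 + 7*(2 + 16*√5) = 24 + (14 + 112*√5) = 38 + 112*√5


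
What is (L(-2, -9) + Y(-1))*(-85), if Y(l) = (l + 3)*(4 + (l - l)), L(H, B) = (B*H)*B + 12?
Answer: 12070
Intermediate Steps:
L(H, B) = 12 + H*B**2 (L(H, B) = H*B**2 + 12 = 12 + H*B**2)
Y(l) = 12 + 4*l (Y(l) = (3 + l)*(4 + 0) = (3 + l)*4 = 12 + 4*l)
(L(-2, -9) + Y(-1))*(-85) = ((12 - 2*(-9)**2) + (12 + 4*(-1)))*(-85) = ((12 - 2*81) + (12 - 4))*(-85) = ((12 - 162) + 8)*(-85) = (-150 + 8)*(-85) = -142*(-85) = 12070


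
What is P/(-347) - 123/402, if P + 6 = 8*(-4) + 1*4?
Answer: -9671/46498 ≈ -0.20799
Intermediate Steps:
P = -34 (P = -6 + (8*(-4) + 1*4) = -6 + (-32 + 4) = -6 - 28 = -34)
P/(-347) - 123/402 = -34/(-347) - 123/402 = -34*(-1/347) - 123*1/402 = 34/347 - 41/134 = -9671/46498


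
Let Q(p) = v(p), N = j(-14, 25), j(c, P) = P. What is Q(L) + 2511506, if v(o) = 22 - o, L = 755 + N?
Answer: 2510748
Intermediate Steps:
N = 25
L = 780 (L = 755 + 25 = 780)
Q(p) = 22 - p
Q(L) + 2511506 = (22 - 1*780) + 2511506 = (22 - 780) + 2511506 = -758 + 2511506 = 2510748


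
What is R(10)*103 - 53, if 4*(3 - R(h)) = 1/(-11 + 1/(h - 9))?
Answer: 10343/40 ≈ 258.58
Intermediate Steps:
R(h) = 3 - 1/(4*(-11 + 1/(-9 + h))) (R(h) = 3 - 1/(4*(-11 + 1/(h - 9))) = 3 - 1/(4*(-11 + 1/(-9 + h))))
R(10)*103 - 53 = ((-1209 + 133*10)/(4*(-100 + 11*10)))*103 - 53 = ((-1209 + 1330)/(4*(-100 + 110)))*103 - 53 = ((1/4)*121/10)*103 - 53 = ((1/4)*(1/10)*121)*103 - 53 = (121/40)*103 - 53 = 12463/40 - 53 = 10343/40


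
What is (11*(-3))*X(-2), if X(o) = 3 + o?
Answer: -33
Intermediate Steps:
(11*(-3))*X(-2) = (11*(-3))*(3 - 2) = -33*1 = -33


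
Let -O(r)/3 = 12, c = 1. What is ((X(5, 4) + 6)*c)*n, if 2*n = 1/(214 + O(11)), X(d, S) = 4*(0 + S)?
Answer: 11/178 ≈ 0.061798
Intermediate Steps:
X(d, S) = 4*S
O(r) = -36 (O(r) = -3*12 = -36)
n = 1/356 (n = 1/(2*(214 - 36)) = (½)/178 = (½)*(1/178) = 1/356 ≈ 0.0028090)
((X(5, 4) + 6)*c)*n = ((4*4 + 6)*1)*(1/356) = ((16 + 6)*1)*(1/356) = (22*1)*(1/356) = 22*(1/356) = 11/178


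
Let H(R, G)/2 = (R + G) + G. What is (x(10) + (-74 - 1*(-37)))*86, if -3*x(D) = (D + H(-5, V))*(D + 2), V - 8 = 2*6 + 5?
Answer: -37582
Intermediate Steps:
V = 25 (V = 8 + (2*6 + 5) = 8 + (12 + 5) = 8 + 17 = 25)
H(R, G) = 2*R + 4*G (H(R, G) = 2*((R + G) + G) = 2*((G + R) + G) = 2*(R + 2*G) = 2*R + 4*G)
x(D) = -(2 + D)*(90 + D)/3 (x(D) = -(D + (2*(-5) + 4*25))*(D + 2)/3 = -(D + (-10 + 100))*(2 + D)/3 = -(D + 90)*(2 + D)/3 = -(90 + D)*(2 + D)/3 = -(2 + D)*(90 + D)/3)
(x(10) + (-74 - 1*(-37)))*86 = ((-60 - 92/3*10 - ⅓*10²) + (-74 - 1*(-37)))*86 = ((-60 - 920/3 - ⅓*100) + (-74 + 37))*86 = ((-60 - 920/3 - 100/3) - 37)*86 = (-400 - 37)*86 = -437*86 = -37582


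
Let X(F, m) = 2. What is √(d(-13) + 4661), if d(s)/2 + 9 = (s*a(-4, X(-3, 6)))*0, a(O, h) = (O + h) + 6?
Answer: √4643 ≈ 68.140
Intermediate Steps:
a(O, h) = 6 + O + h
d(s) = -18 (d(s) = -18 + 2*((s*(6 - 4 + 2))*0) = -18 + 2*((s*4)*0) = -18 + 2*((4*s)*0) = -18 + 2*0 = -18 + 0 = -18)
√(d(-13) + 4661) = √(-18 + 4661) = √4643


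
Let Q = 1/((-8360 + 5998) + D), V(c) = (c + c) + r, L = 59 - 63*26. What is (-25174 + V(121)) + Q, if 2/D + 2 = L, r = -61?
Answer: -93331961313/3734324 ≈ -24993.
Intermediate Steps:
L = -1579 (L = 59 - 1638 = -1579)
D = -2/1581 (D = 2/(-2 - 1579) = 2/(-1581) = 2*(-1/1581) = -2/1581 ≈ -0.0012650)
V(c) = -61 + 2*c (V(c) = (c + c) - 61 = 2*c - 61 = -61 + 2*c)
Q = -1581/3734324 (Q = 1/((-8360 + 5998) - 2/1581) = 1/(-2362 - 2/1581) = 1/(-3734324/1581) = -1581/3734324 ≈ -0.00042337)
(-25174 + V(121)) + Q = (-25174 + (-61 + 2*121)) - 1581/3734324 = (-25174 + (-61 + 242)) - 1581/3734324 = (-25174 + 181) - 1581/3734324 = -24993 - 1581/3734324 = -93331961313/3734324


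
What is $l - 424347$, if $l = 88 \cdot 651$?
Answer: $-367059$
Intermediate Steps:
$l = 57288$
$l - 424347 = 57288 - 424347 = -367059$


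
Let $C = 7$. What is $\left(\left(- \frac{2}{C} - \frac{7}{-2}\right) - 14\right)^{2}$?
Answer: $\frac{22801}{196} \approx 116.33$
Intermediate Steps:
$\left(\left(- \frac{2}{C} - \frac{7}{-2}\right) - 14\right)^{2} = \left(\left(- \frac{2}{7} - \frac{7}{-2}\right) - 14\right)^{2} = \left(\left(\left(-2\right) \frac{1}{7} - - \frac{7}{2}\right) - 14\right)^{2} = \left(\left(- \frac{2}{7} + \frac{7}{2}\right) - 14\right)^{2} = \left(\frac{45}{14} - 14\right)^{2} = \left(- \frac{151}{14}\right)^{2} = \frac{22801}{196}$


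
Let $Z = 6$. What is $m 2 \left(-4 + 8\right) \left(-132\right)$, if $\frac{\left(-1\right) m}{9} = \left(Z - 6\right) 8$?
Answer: $0$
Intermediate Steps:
$m = 0$ ($m = - 9 \left(6 - 6\right) 8 = - 9 \cdot 0 \cdot 8 = \left(-9\right) 0 = 0$)
$m 2 \left(-4 + 8\right) \left(-132\right) = 0 \cdot 2 \left(-4 + 8\right) \left(-132\right) = 0 \cdot 2 \cdot 4 \left(-132\right) = 0 \cdot 8 \left(-132\right) = 0 \left(-132\right) = 0$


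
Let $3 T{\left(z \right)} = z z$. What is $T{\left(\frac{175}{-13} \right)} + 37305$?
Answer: $\frac{18944260}{507} \approx 37365.0$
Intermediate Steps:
$T{\left(z \right)} = \frac{z^{2}}{3}$ ($T{\left(z \right)} = \frac{z z}{3} = \frac{z^{2}}{3}$)
$T{\left(\frac{175}{-13} \right)} + 37305 = \frac{\left(\frac{175}{-13}\right)^{2}}{3} + 37305 = \frac{\left(175 \left(- \frac{1}{13}\right)\right)^{2}}{3} + 37305 = \frac{\left(- \frac{175}{13}\right)^{2}}{3} + 37305 = \frac{1}{3} \cdot \frac{30625}{169} + 37305 = \frac{30625}{507} + 37305 = \frac{18944260}{507}$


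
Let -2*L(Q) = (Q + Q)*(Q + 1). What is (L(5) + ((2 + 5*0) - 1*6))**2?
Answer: 1156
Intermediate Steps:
L(Q) = -Q*(1 + Q) (L(Q) = -(Q + Q)*(Q + 1)/2 = -2*Q*(1 + Q)/2 = -Q*(1 + Q))
(L(5) + ((2 + 5*0) - 1*6))**2 = (-1*5*(1 + 5) + ((2 + 5*0) - 1*6))**2 = (-1*5*6 + ((2 + 0) - 6))**2 = (-30 + (2 - 6))**2 = (-30 - 4)**2 = (-34)**2 = 1156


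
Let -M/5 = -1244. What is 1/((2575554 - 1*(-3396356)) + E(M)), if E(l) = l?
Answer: 1/5978130 ≈ 1.6728e-7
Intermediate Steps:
M = 6220 (M = -5*(-1244) = 6220)
1/((2575554 - 1*(-3396356)) + E(M)) = 1/((2575554 - 1*(-3396356)) + 6220) = 1/((2575554 + 3396356) + 6220) = 1/(5971910 + 6220) = 1/5978130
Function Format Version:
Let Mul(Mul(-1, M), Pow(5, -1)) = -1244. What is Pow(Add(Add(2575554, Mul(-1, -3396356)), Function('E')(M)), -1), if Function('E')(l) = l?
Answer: Rational(1, 5978130) ≈ 1.6728e-7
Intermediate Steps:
M = 6220 (M = Mul(-5, -1244) = 6220)
Pow(Add(Add(2575554, Mul(-1, -3396356)), Function('E')(M)), -1) = Pow(Add(Add(2575554, Mul(-1, -3396356)), 6220), -1) = Pow(Add(Add(2575554, 3396356), 6220), -1) = Pow(Add(5971910, 6220), -1) = Pow(5978130, -1) = Rational(1, 5978130)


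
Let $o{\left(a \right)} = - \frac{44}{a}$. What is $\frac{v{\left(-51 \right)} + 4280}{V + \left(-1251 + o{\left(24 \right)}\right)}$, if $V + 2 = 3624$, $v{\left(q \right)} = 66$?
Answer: $\frac{26076}{14215} \approx 1.8344$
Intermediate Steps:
$o{\left(a \right)} = - \frac{44}{a}$
$V = 3622$ ($V = -2 + 3624 = 3622$)
$\frac{v{\left(-51 \right)} + 4280}{V + \left(-1251 + o{\left(24 \right)}\right)} = \frac{66 + 4280}{3622 - \left(1251 + \frac{44}{24}\right)} = \frac{4346}{3622 - \frac{7517}{6}} = \frac{4346}{\frac{14215}{6}} = 4346 \cdot \frac{6}{14215} = \frac{26076}{14215}$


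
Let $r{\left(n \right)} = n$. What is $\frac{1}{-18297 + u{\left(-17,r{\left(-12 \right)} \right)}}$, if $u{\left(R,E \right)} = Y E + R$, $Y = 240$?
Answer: $- \frac{1}{21194} \approx -4.7183 \cdot 10^{-5}$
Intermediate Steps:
$u{\left(R,E \right)} = R + 240 E$ ($u{\left(R,E \right)} = 240 E + R = R + 240 E$)
$\frac{1}{-18297 + u{\left(-17,r{\left(-12 \right)} \right)}} = \frac{1}{-18297 + \left(-17 + 240 \left(-12\right)\right)} = \frac{1}{-18297 - 2897} = \frac{1}{-21194} = - \frac{1}{21194}$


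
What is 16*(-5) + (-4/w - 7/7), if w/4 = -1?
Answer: -80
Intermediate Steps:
w = -4 (w = 4*(-1) = -4)
16*(-5) + (-4/w - 7/7) = 16*(-5) + (-4/(-4) - 7/7) = -80 + (-4*(-¼) - 7*⅐) = -80 + (1 - 1) = -80 + 0 = -80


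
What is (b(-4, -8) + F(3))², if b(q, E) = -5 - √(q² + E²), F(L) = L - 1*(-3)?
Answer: 81 - 8*√5 ≈ 63.111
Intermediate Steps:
F(L) = 3 + L (F(L) = L + 3 = 3 + L)
b(q, E) = -5 - √(E² + q²)
(b(-4, -8) + F(3))² = ((-5 - √((-8)² + (-4)²)) + (3 + 3))² = ((-5 - √(64 + 16)) + 6)² = ((-5 - √80) + 6)² = ((-5 - 4*√5) + 6)² = (1 - 4*√5)²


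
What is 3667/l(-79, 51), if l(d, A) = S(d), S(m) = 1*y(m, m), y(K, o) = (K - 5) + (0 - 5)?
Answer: -3667/89 ≈ -41.202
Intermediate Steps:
y(K, o) = -10 + K (y(K, o) = (-5 + K) - 5 = -10 + K)
S(m) = -10 + m (S(m) = 1*(-10 + m) = -10 + m)
l(d, A) = -10 + d
3667/l(-79, 51) = 3667/(-10 - 79) = 3667/(-89) = 3667*(-1/89) = -3667/89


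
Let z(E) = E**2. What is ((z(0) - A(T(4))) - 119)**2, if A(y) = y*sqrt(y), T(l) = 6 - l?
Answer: 14169 + 476*sqrt(2) ≈ 14842.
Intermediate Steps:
A(y) = y**(3/2)
((z(0) - A(T(4))) - 119)**2 = ((0**2 - (6 - 1*4)**(3/2)) - 119)**2 = ((0 - (6 - 4)**(3/2)) - 119)**2 = ((0 - 2**(3/2)) - 119)**2 = ((0 - 2*sqrt(2)) - 119)**2 = (-2*sqrt(2) - 119)**2 = (-119 - 2*sqrt(2))**2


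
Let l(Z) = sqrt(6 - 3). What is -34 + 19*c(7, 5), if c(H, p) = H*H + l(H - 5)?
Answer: 897 + 19*sqrt(3) ≈ 929.91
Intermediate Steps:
l(Z) = sqrt(3)
c(H, p) = sqrt(3) + H**2 (c(H, p) = H*H + sqrt(3) = H**2 + sqrt(3) = sqrt(3) + H**2)
-34 + 19*c(7, 5) = -34 + 19*(sqrt(3) + 7**2) = -34 + 19*(sqrt(3) + 49) = -34 + 19*(49 + sqrt(3)) = -34 + (931 + 19*sqrt(3)) = 897 + 19*sqrt(3)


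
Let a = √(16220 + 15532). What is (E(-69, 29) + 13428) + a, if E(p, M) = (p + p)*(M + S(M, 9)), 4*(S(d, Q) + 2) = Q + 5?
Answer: 9219 + 126*√2 ≈ 9397.2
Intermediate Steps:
S(d, Q) = -¾ + Q/4 (S(d, Q) = -2 + (Q + 5)/4 = -2 + (5 + Q)/4 = -2 + (5/4 + Q/4) = -¾ + Q/4)
E(p, M) = 2*p*(3/2 + M) (E(p, M) = (p + p)*(M + (-¾ + (¼)*9)) = (2*p)*(M + (-¾ + 9/4)) = (2*p)*(M + 3/2) = (2*p)*(3/2 + M) = 2*p*(3/2 + M))
a = 126*√2 (a = √31752 = 126*√2 ≈ 178.19)
(E(-69, 29) + 13428) + a = (-69*(3 + 2*29) + 13428) + 126*√2 = (-69*(3 + 58) + 13428) + 126*√2 = (-69*61 + 13428) + 126*√2 = (-4209 + 13428) + 126*√2 = 9219 + 126*√2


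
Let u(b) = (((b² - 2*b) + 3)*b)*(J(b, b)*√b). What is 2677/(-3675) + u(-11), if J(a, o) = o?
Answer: -2677/3675 + 17666*I*√11 ≈ -0.72844 + 58592.0*I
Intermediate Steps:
u(b) = b^(5/2)*(3 + b² - 2*b) (u(b) = (((b² - 2*b) + 3)*b)*(b*√b) = ((3 + b² - 2*b)*b)*b^(3/2) = (b*(3 + b² - 2*b))*b^(3/2) = b^(5/2)*(3 + b² - 2*b))
2677/(-3675) + u(-11) = 2677/(-3675) + (-11)^(5/2)*(3 + (-11)² - 2*(-11)) = 2677*(-1/3675) + (121*I*√11)*(3 + 121 + 22) = -2677/3675 + (121*I*√11)*146 = -2677/3675 + 17666*I*√11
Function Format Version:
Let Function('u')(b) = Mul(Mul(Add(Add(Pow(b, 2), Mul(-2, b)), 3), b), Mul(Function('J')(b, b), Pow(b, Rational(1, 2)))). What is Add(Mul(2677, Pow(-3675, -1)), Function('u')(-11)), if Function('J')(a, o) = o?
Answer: Add(Rational(-2677, 3675), Mul(17666, I, Pow(11, Rational(1, 2)))) ≈ Add(-0.72844, Mul(58592., I))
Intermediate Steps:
Function('u')(b) = Mul(Pow(b, Rational(5, 2)), Add(3, Pow(b, 2), Mul(-2, b))) (Function('u')(b) = Mul(Mul(Add(Add(Pow(b, 2), Mul(-2, b)), 3), b), Mul(b, Pow(b, Rational(1, 2)))) = Mul(Mul(Add(3, Pow(b, 2), Mul(-2, b)), b), Pow(b, Rational(3, 2))) = Mul(Mul(b, Add(3, Pow(b, 2), Mul(-2, b))), Pow(b, Rational(3, 2))) = Mul(Pow(b, Rational(5, 2)), Add(3, Pow(b, 2), Mul(-2, b))))
Add(Mul(2677, Pow(-3675, -1)), Function('u')(-11)) = Add(Mul(2677, Pow(-3675, -1)), Mul(Pow(-11, Rational(5, 2)), Add(3, Pow(-11, 2), Mul(-2, -11)))) = Add(Mul(2677, Rational(-1, 3675)), Mul(Mul(121, I, Pow(11, Rational(1, 2))), Add(3, 121, 22))) = Add(Rational(-2677, 3675), Mul(Mul(121, I, Pow(11, Rational(1, 2))), 146)) = Add(Rational(-2677, 3675), Mul(17666, I, Pow(11, Rational(1, 2))))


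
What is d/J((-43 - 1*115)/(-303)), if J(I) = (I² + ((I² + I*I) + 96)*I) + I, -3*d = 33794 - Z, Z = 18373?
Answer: -142994445489/1422517450 ≈ -100.52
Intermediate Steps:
d = -15421/3 (d = -(33794 - 1*18373)/3 = -(33794 - 18373)/3 = -⅓*15421 = -15421/3 ≈ -5140.3)
J(I) = I + I² + I*(96 + 2*I²) (J(I) = (I² + ((I² + I²) + 96)*I) + I = (I² + (2*I² + 96)*I) + I = (I² + (96 + 2*I²)*I) + I = (I² + I*(96 + 2*I²)) + I = I + I² + I*(96 + 2*I²))
d/J((-43 - 1*115)/(-303)) = -15421*(-303/((-43 - 1*115)*(97 + (-43 - 1*115)/(-303) + 2*((-43 - 1*115)/(-303))²)))/3 = -15421*(-303/((-43 - 115)*(97 + (-43 - 115)*(-1/303) + 2*((-43 - 115)*(-1/303))²)))/3 = -15421*303/(158*(97 - 158*(-1/303) + 2*(-158*(-1/303))²))/3 = -15421*303/(158*(97 + 158/303 + 2*(158/303)²))/3 = -15421*303/(158*(97 + 158/303 + 2*(24964/91809)))/3 = -15421*303/(158*(97 + 158/303 + 49928/91809))/3 = -15421/(3*((158/303)*(9003275/91809))) = -15421/(3*1422517450/27818127) = -15421/3*27818127/1422517450 = -142994445489/1422517450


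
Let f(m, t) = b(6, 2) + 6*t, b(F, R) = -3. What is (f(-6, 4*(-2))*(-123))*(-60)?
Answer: -376380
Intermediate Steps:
f(m, t) = -3 + 6*t
(f(-6, 4*(-2))*(-123))*(-60) = ((-3 + 6*(4*(-2)))*(-123))*(-60) = ((-3 + 6*(-8))*(-123))*(-60) = ((-3 - 48)*(-123))*(-60) = -51*(-123)*(-60) = 6273*(-60) = -376380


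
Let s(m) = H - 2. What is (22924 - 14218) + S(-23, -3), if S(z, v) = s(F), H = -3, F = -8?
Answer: 8701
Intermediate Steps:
s(m) = -5 (s(m) = -3 - 2 = -5)
S(z, v) = -5
(22924 - 14218) + S(-23, -3) = (22924 - 14218) - 5 = 8706 - 5 = 8701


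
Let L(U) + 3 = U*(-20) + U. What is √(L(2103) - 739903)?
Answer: I*√779863 ≈ 883.1*I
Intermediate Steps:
L(U) = -3 - 19*U (L(U) = -3 + (U*(-20) + U) = -3 + (-20*U + U) = -3 - 19*U)
√(L(2103) - 739903) = √((-3 - 19*2103) - 739903) = √((-3 - 39957) - 739903) = √(-39960 - 739903) = √(-779863) = I*√779863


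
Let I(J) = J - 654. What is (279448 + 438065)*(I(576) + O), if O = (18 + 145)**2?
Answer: 19007636883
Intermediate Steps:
O = 26569 (O = 163**2 = 26569)
I(J) = -654 + J
(279448 + 438065)*(I(576) + O) = (279448 + 438065)*((-654 + 576) + 26569) = 717513*(-78 + 26569) = 717513*26491 = 19007636883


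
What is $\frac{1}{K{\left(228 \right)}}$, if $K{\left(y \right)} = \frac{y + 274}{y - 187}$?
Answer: $\frac{41}{502} \approx 0.081673$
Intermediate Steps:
$K{\left(y \right)} = \frac{274 + y}{-187 + y}$
$\frac{1}{K{\left(228 \right)}} = \frac{1}{\frac{1}{-187 + 228} \left(274 + 228\right)} = \frac{1}{\frac{1}{41} \cdot 502} = \frac{1}{\frac{502}{41}} = \frac{41}{502}$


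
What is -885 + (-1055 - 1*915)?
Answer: -2855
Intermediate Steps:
-885 + (-1055 - 1*915) = -885 + (-1055 - 915) = -885 - 1970 = -2855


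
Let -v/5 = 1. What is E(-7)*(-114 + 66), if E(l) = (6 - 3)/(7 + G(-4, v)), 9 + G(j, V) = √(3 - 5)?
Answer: 48 + 24*I*√2 ≈ 48.0 + 33.941*I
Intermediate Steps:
v = -5 (v = -5*1 = -5)
G(j, V) = -9 + I*√2 (G(j, V) = -9 + √(3 - 5) = -9 + √(-2) = -9 + I*√2)
E(l) = 3/(-2 + I*√2) (E(l) = (6 - 3)/(7 + (-9 + I*√2)) = 3/(-2 + I*√2))
E(-7)*(-114 + 66) = (-1 - I*√2/2)*(-114 + 66) = (-1 - I*√2/2)*(-48) = 48 + 24*I*√2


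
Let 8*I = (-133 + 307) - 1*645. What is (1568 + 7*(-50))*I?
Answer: -286839/4 ≈ -71710.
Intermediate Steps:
I = -471/8 (I = ((-133 + 307) - 1*645)/8 = (174 - 645)/8 = (⅛)*(-471) = -471/8 ≈ -58.875)
(1568 + 7*(-50))*I = (1568 + 7*(-50))*(-471/8) = (1568 - 350)*(-471/8) = 1218*(-471/8) = -286839/4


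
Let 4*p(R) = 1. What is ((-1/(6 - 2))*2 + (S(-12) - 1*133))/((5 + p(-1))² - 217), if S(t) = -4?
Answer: 2200/3031 ≈ 0.72583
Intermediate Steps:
p(R) = ¼ (p(R) = (¼)*1 = ¼)
((-1/(6 - 2))*2 + (S(-12) - 1*133))/((5 + p(-1))² - 217) = ((-1/(6 - 2))*2 + (-4 - 1*133))/((5 + ¼)² - 217) = ((-1/4)*2 + (-4 - 133))/((21/4)² - 217) = (((¼)*(-1))*2 - 137)/(441/16 - 217) = (-¼*2 - 137)/(-3031/16) = (-½ - 137)*(-16/3031) = -275/2*(-16/3031) = 2200/3031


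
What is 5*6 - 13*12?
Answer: -126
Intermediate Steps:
5*6 - 13*12 = 30 - 156 = -126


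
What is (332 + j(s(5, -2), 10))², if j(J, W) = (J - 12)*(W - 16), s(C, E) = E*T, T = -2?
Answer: 144400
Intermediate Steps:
s(C, E) = -2*E (s(C, E) = E*(-2) = -2*E)
j(J, W) = (-16 + W)*(-12 + J) (j(J, W) = (-12 + J)*(-16 + W) = (-16 + W)*(-12 + J))
(332 + j(s(5, -2), 10))² = (332 + (192 - (-32)*(-2) - 12*10 - 2*(-2)*10))² = (332 + (192 - 16*4 - 120 + 4*10))² = (332 + (192 - 64 - 120 + 40))² = (332 + 48)² = 380² = 144400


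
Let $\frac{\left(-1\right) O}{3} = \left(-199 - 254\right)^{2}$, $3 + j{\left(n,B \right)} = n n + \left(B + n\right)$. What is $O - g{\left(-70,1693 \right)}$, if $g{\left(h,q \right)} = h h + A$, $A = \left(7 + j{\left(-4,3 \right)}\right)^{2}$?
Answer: $-620888$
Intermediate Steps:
$j{\left(n,B \right)} = -3 + B + n + n^{2}$ ($j{\left(n,B \right)} = -3 + \left(n n + \left(B + n\right)\right) = -3 + \left(n^{2} + \left(B + n\right)\right) = -3 + \left(B + n + n^{2}\right) = -3 + B + n + n^{2}$)
$A = 361$ ($A = \left(7 + \left(-3 + 3 - 4 + \left(-4\right)^{2}\right)\right)^{2} = \left(7 + \left(-3 + 3 - 4 + 16\right)\right)^{2} = \left(7 + 12\right)^{2} = 19^{2} = 361$)
$g{\left(h,q \right)} = 361 + h^{2}$ ($g{\left(h,q \right)} = h h + 361 = h^{2} + 361 = 361 + h^{2}$)
$O = -615627$ ($O = - 3 \left(-199 - 254\right)^{2} = - 3 \left(-453\right)^{2} = \left(-3\right) 205209 = -615627$)
$O - g{\left(-70,1693 \right)} = -615627 - \left(361 + \left(-70\right)^{2}\right) = -615627 - \left(361 + 4900\right) = -615627 - 5261 = -620888$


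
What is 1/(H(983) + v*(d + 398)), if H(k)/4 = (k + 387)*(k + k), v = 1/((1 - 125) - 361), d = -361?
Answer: 485/5225234763 ≈ 9.2819e-8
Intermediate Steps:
v = -1/485 (v = 1/(-124 - 361) = 1/(-485) = -1/485 ≈ -0.0020619)
H(k) = 8*k*(387 + k) (H(k) = 4*((k + 387)*(k + k)) = 4*((387 + k)*(2*k)) = 4*(2*k*(387 + k)) = 8*k*(387 + k))
1/(H(983) + v*(d + 398)) = 1/(8*983*(387 + 983) - (-361 + 398)/485) = 1/(8*983*1370 - 1/485*37) = 1/(10773680 - 37/485) = 1/(5225234763/485) = 485/5225234763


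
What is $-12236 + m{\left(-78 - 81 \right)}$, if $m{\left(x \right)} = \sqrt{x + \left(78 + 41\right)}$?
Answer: $-12236 + 2 i \sqrt{10} \approx -12236.0 + 6.3246 i$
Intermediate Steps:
$m{\left(x \right)} = \sqrt{119 + x}$ ($m{\left(x \right)} = \sqrt{x + 119} = \sqrt{119 + x}$)
$-12236 + m{\left(-78 - 81 \right)} = -12236 + \sqrt{119 - 159} = -12236 + \sqrt{-40} = -12236 + 2 i \sqrt{10}$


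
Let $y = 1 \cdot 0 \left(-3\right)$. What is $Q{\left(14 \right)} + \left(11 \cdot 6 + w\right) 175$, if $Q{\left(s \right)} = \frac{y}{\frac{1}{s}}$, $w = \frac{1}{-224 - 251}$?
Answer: $\frac{219443}{19} \approx 11550.0$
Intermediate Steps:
$y = 0$ ($y = 0 \left(-3\right) = 0$)
$w = - \frac{1}{475}$ ($w = \frac{1}{-475} = - \frac{1}{475} \approx -0.0021053$)
$Q{\left(s \right)} = 0$ ($Q{\left(s \right)} = \frac{0}{\frac{1}{s}} = 0 s = 0$)
$Q{\left(14 \right)} + \left(11 \cdot 6 + w\right) 175 = 0 + \left(11 \cdot 6 - \frac{1}{475}\right) 175 = 0 + \left(66 - \frac{1}{475}\right) 175 = 0 + \frac{31349}{475} \cdot 175 = 0 + \frac{219443}{19} = \frac{219443}{19}$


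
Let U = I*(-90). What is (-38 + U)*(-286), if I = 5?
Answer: 139568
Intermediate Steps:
U = -450 (U = 5*(-90) = -450)
(-38 + U)*(-286) = (-38 - 450)*(-286) = -488*(-286) = 139568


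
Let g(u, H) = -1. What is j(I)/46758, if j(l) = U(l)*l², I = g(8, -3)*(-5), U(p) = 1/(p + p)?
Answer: 5/93516 ≈ 5.3467e-5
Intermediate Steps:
U(p) = 1/(2*p)
I = 5 (I = -1*(-5) = 5)
j(l) = l/2 (j(l) = (1/(2*l))*l² = l/2)
j(I)/46758 = ((½)*5)/46758 = (5/2)*(1/46758) = 5/93516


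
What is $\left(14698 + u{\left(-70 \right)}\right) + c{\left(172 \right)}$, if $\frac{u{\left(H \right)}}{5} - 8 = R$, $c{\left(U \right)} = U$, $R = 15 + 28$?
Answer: $15125$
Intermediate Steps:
$R = 43$
$u{\left(H \right)} = 255$ ($u{\left(H \right)} = 40 + 5 \cdot 43 = 40 + 215 = 255$)
$\left(14698 + u{\left(-70 \right)}\right) + c{\left(172 \right)} = \left(14698 + 255\right) + 172 = 14953 + 172 = 15125$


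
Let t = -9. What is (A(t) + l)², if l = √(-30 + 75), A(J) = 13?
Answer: 214 + 78*√5 ≈ 388.41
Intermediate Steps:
l = 3*√5 (l = √45 = 3*√5 ≈ 6.7082)
(A(t) + l)² = (13 + 3*√5)²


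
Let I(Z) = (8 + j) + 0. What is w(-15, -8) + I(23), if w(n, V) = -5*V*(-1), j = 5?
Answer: -27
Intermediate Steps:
w(n, V) = 5*V
I(Z) = 13 (I(Z) = (8 + 5) + 0 = 13 + 0 = 13)
w(-15, -8) + I(23) = 5*(-8) + 13 = -40 + 13 = -27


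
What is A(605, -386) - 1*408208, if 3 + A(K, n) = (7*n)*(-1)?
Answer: -405509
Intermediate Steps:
A(K, n) = -3 - 7*n (A(K, n) = -3 + (7*n)*(-1) = -3 - 7*n)
A(605, -386) - 1*408208 = (-3 - 7*(-386)) - 1*408208 = (-3 + 2702) - 408208 = 2699 - 408208 = -405509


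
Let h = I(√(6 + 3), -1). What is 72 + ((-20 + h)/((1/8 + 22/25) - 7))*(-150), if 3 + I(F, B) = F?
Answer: -513672/1199 ≈ -428.42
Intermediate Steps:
I(F, B) = -3 + F
h = 0 (h = -3 + √(6 + 3) = -3 + √9 = -3 + 3 = 0)
72 + ((-20 + h)/((1/8 + 22/25) - 7))*(-150) = 72 + ((-20 + 0)/((1/8 + 22/25) - 7))*(-150) = 72 - 20/((1*(⅛) + 22*(1/25)) - 7)*(-150) = 72 - 20/((⅛ + 22/25) - 7)*(-150) = 72 - 20/(201/200 - 7)*(-150) = 72 - 20/(-1199/200)*(-150) = 72 - 20*(-200/1199)*(-150) = 72 + (4000/1199)*(-150) = 72 - 600000/1199 = -513672/1199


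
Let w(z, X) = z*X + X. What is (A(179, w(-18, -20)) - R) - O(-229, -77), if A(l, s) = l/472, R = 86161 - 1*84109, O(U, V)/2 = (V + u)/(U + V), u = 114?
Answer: -148142381/72216 ≈ -2051.4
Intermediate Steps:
w(z, X) = X + X*z (w(z, X) = X*z + X = X + X*z)
O(U, V) = 2*(114 + V)/(U + V) (O(U, V) = 2*((V + 114)/(U + V)) = 2*((114 + V)/(U + V)) = 2*(114 + V)/(U + V))
R = 2052 (R = 86161 - 84109 = 2052)
A(l, s) = l/472 (A(l, s) = l*(1/472) = l/472)
(A(179, w(-18, -20)) - R) - O(-229, -77) = ((1/472)*179 - 1*2052) - 2*(114 - 77)/(-229 - 77) = (179/472 - 2052) - 2*37/(-306) = -968365/472 - 2*(-1)*37/306 = -968365/472 - 1*(-37/153) = -968365/472 + 37/153 = -148142381/72216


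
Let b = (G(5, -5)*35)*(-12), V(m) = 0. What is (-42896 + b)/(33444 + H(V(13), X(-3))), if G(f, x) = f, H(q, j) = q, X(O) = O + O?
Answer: -11249/8361 ≈ -1.3454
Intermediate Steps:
X(O) = 2*O
b = -2100 (b = (5*35)*(-12) = 175*(-12) = -2100)
(-42896 + b)/(33444 + H(V(13), X(-3))) = (-42896 - 2100)/(33444 + 0) = -44996/33444 = -44996*1/33444 = -11249/8361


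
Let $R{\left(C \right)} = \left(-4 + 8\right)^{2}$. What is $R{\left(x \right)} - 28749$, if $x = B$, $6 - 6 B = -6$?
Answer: $-28733$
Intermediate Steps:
$B = 2$ ($B = 1 - -1 = 1 + 1 = 2$)
$x = 2$
$R{\left(C \right)} = 16$ ($R{\left(C \right)} = 4^{2} = 16$)
$R{\left(x \right)} - 28749 = 16 - 28749 = -28733$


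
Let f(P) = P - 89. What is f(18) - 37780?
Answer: -37851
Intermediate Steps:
f(P) = -89 + P
f(18) - 37780 = (-89 + 18) - 37780 = -71 - 37780 = -37851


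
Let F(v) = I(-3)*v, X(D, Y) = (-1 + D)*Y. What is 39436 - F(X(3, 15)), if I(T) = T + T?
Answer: 39616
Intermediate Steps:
I(T) = 2*T
X(D, Y) = Y*(-1 + D)
F(v) = -6*v (F(v) = (2*(-3))*v = -6*v)
39436 - F(X(3, 15)) = 39436 - (-6)*15*(-1 + 3) = 39436 - (-6)*15*2 = 39436 - (-6)*30 = 39436 - 1*(-180) = 39436 + 180 = 39616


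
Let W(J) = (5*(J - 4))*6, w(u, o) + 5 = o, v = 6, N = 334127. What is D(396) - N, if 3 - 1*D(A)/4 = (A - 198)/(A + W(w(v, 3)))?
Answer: -1002356/3 ≈ -3.3412e+5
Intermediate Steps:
w(u, o) = -5 + o
W(J) = -120 + 30*J (W(J) = (5*(-4 + J))*6 = (-20 + 5*J)*6 = -120 + 30*J)
D(A) = 12 - 4*(-198 + A)/(-180 + A) (D(A) = 12 - 4*(A - 198)/(A + (-120 + 30*(-5 + 3))) = 12 - 4*(-198 + A)/(A + (-120 + 30*(-2))) = 12 - 4*(-198 + A)/(A + (-120 - 60)) = 12 - 4*(-198 + A)/(A - 180) = 12 - 4*(-198 + A)/(-180 + A))
D(396) - N = 8*(-171 + 396)/(-180 + 396) - 1*334127 = 8*225/216 - 334127 = 8*(1/216)*225 - 334127 = 25/3 - 334127 = -1002356/3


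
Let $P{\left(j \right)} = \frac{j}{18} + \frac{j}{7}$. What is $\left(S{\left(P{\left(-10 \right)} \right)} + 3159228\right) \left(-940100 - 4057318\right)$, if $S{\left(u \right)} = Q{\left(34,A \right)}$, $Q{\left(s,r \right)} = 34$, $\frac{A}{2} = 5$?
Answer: $-15788152785516$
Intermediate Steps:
$A = 10$ ($A = 2 \cdot 5 = 10$)
$P{\left(j \right)} = \frac{25 j}{126}$ ($P{\left(j \right)} = j \frac{1}{18} + j \frac{1}{7} = \frac{j}{18} + \frac{j}{7} = \frac{25 j}{126}$)
$S{\left(u \right)} = 34$
$\left(S{\left(P{\left(-10 \right)} \right)} + 3159228\right) \left(-940100 - 4057318\right) = \left(34 + 3159228\right) \left(-940100 - 4057318\right) = 3159262 \left(-4997418\right) = -15788152785516$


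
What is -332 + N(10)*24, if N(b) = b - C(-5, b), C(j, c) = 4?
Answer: -188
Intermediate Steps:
N(b) = -4 + b (N(b) = b - 1*4 = b - 4 = -4 + b)
-332 + N(10)*24 = -332 + (-4 + 10)*24 = -332 + 6*24 = -332 + 144 = -188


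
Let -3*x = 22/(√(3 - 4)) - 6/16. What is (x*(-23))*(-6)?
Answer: 69/4 + 1012*I ≈ 17.25 + 1012.0*I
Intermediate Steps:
x = ⅛ + 22*I/3 (x = -(22/(√(3 - 4)) - 6/16)/3 = -(22/(√(-1)) - 6*1/16)/3 = -(22/I - 3/8)/3 = -(22*(-I) - 3/8)/3 = -(-22*I - 3/8)/3 = -(-3/8 - 22*I)/3 = ⅛ + 22*I/3 ≈ 0.125 + 7.3333*I)
(x*(-23))*(-6) = ((⅛ + 22*I/3)*(-23))*(-6) = (-23/8 - 506*I/3)*(-6) = 69/4 + 1012*I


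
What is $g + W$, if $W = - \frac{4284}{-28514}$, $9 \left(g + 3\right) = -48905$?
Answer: $- \frac{697604246}{128313} \approx -5436.7$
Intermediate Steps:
$g = - \frac{48932}{9}$ ($g = -3 + \frac{1}{9} \left(-48905\right) = -3 - \frac{48905}{9} = - \frac{48932}{9} \approx -5436.9$)
$W = \frac{2142}{14257}$ ($W = \left(-4284\right) \left(- \frac{1}{28514}\right) = \frac{2142}{14257} \approx 0.15024$)
$g + W = - \frac{48932}{9} + \frac{2142}{14257} = - \frac{697604246}{128313}$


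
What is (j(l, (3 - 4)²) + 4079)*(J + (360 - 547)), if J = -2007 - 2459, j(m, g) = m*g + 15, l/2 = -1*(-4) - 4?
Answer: -19049382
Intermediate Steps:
l = 0 (l = 2*(-1*(-4) - 4) = 2*(4 - 4) = 2*0 = 0)
j(m, g) = 15 + g*m (j(m, g) = g*m + 15 = 15 + g*m)
J = -4466
(j(l, (3 - 4)²) + 4079)*(J + (360 - 547)) = ((15 + (3 - 4)²*0) + 4079)*(-4466 + (360 - 547)) = ((15 + (-1)²*0) + 4079)*(-4466 - 187) = ((15 + 1*0) + 4079)*(-4653) = ((15 + 0) + 4079)*(-4653) = (15 + 4079)*(-4653) = 4094*(-4653) = -19049382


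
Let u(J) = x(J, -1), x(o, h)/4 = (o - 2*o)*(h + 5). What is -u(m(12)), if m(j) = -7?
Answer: -112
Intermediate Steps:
x(o, h) = -4*o*(5 + h) (x(o, h) = 4*((o - 2*o)*(h + 5)) = 4*((-o)*(5 + h)) = 4*(-o*(5 + h)) = -4*o*(5 + h))
u(J) = -16*J (u(J) = -4*J*(5 - 1) = -4*J*4 = -16*J)
-u(m(12)) = -(-16)*(-7) = -1*112 = -112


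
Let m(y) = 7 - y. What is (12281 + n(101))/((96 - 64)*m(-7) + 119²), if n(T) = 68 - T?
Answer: 12248/14609 ≈ 0.83839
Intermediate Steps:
(12281 + n(101))/((96 - 64)*m(-7) + 119²) = (12281 + (68 - 1*101))/((96 - 64)*(7 - 1*(-7)) + 119²) = (12281 + (68 - 101))/(32*(7 + 7) + 14161) = (12281 - 33)/(32*14 + 14161) = 12248/(448 + 14161) = 12248/14609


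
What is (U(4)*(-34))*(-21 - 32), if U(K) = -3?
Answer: -5406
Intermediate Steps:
(U(4)*(-34))*(-21 - 32) = (-3*(-34))*(-21 - 32) = 102*(-53) = -5406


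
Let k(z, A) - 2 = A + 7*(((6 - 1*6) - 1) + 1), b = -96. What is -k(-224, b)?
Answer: 94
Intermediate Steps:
k(z, A) = 2 + A (k(z, A) = 2 + (A + 7*(((6 - 1*6) - 1) + 1)) = 2 + (A + 7*(((6 - 6) - 1) + 1)) = 2 + (A + 7*((0 - 1) + 1)) = 2 + (A + 7*(-1 + 1)) = 2 + (A + 7*0) = 2 + (A + 0) = 2 + A)
-k(-224, b) = -(2 - 96) = -1*(-94) = 94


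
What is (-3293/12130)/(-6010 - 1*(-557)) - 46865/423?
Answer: -3099878876911/27979288470 ≈ -110.79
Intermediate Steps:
(-3293/12130)/(-6010 - 1*(-557)) - 46865/423 = (-3293*1/12130)/(-6010 + 557) - 46865*1/423 = -3293/12130/(-5453) - 46865/423 = -3293/12130*(-1/5453) - 46865/423 = 3293/66144890 - 46865/423 = -3099878876911/27979288470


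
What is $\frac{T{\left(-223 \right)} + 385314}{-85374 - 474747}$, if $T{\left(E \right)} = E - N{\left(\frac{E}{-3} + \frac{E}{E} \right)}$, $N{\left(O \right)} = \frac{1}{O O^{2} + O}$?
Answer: $- \frac{4445956464083}{6466714570410} \approx -0.68751$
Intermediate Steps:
$N{\left(O \right)} = \frac{1}{O + O^{3}}$ ($N{\left(O \right)} = \frac{1}{O^{3} + O} = \frac{1}{O + O^{3}}$)
$T{\left(E \right)} = E - \frac{1}{1 + \left(1 - \frac{E}{3}\right)^{3} - \frac{E}{3}}$ ($T{\left(E \right)} = E - \frac{1}{\left(\frac{E}{-3} + \frac{E}{E}\right) + \left(\frac{E}{-3} + \frac{E}{E}\right)^{3}} = E - \frac{1}{\left(E \left(- \frac{1}{3}\right) + 1\right) + \left(E \left(- \frac{1}{3}\right) + 1\right)^{3}} = E - \frac{1}{\left(- \frac{E}{3} + 1\right) + \left(- \frac{E}{3} + 1\right)^{3}} = E - \frac{1}{\left(1 - \frac{E}{3}\right) + \left(1 - \frac{E}{3}\right)^{3}} = E - \frac{1}{1 + \left(1 - \frac{E}{3}\right)^{3} - \frac{E}{3}}$)
$\frac{T{\left(-223 \right)} + 385314}{-85374 - 474747} = \frac{\frac{27 - 223 \left(-27 + \left(-3 - 223\right)^{3} + 9 \left(-223\right)\right)}{-27 + \left(-3 - 223\right)^{3} + 9 \left(-223\right)} + 385314}{-85374 - 474747} = \frac{\frac{27 - 223 \left(-27 + \left(-226\right)^{3} - 2007\right)}{-27 + \left(-226\right)^{3} - 2007} + 385314}{-560121} = \left(\frac{27 - 223 \left(-27 - 11543176 - 2007\right)}{-27 - 11543176 - 2007} + 385314\right) \left(- \frac{1}{560121}\right) = \left(\frac{27 - -2574581830}{-11545210} + 385314\right) \left(- \frac{1}{560121}\right) = \left(- \frac{27 + 2574581830}{11545210} + 385314\right) \left(- \frac{1}{560121}\right) = \left(\left(- \frac{1}{11545210}\right) 2574581857 + 385314\right) \left(- \frac{1}{560121}\right) = \left(- \frac{2574581857}{11545210} + 385314\right) \left(- \frac{1}{560121}\right) = \frac{4445956464083}{11545210} \left(- \frac{1}{560121}\right) = - \frac{4445956464083}{6466714570410}$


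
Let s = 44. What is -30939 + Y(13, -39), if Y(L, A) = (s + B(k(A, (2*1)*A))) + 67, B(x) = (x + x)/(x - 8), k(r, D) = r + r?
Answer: -1325526/43 ≈ -30826.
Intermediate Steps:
k(r, D) = 2*r
B(x) = 2*x/(-8 + x) (B(x) = (2*x)/(-8 + x) = 2*x/(-8 + x))
Y(L, A) = 111 + 4*A/(-8 + 2*A) (Y(L, A) = (44 + 2*(2*A)/(-8 + 2*A)) + 67 = (44 + 4*A/(-8 + 2*A)) + 67 = 111 + 4*A/(-8 + 2*A))
-30939 + Y(13, -39) = -30939 + (-444 + 113*(-39))/(-4 - 39) = -30939 + (-444 - 4407)/(-43) = -30939 - 1/43*(-4851) = -30939 + 4851/43 = -1325526/43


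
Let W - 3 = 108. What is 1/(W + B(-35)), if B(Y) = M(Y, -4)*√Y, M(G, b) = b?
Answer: 111/12881 + 4*I*√35/12881 ≈ 0.0086173 + 0.0018371*I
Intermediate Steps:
W = 111 (W = 3 + 108 = 111)
B(Y) = -4*√Y
1/(W + B(-35)) = 1/(111 - 4*I*√35)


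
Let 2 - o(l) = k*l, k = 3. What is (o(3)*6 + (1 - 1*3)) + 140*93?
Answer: 12976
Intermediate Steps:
o(l) = 2 - 3*l
(o(3)*6 + (1 - 1*3)) + 140*93 = ((2 - 3*3)*6 + (1 - 1*3)) + 140*93 = ((2 - 9)*6 + (1 - 3)) + 13020 = (-7*6 - 2) + 13020 = (-42 - 2) + 13020 = -44 + 13020 = 12976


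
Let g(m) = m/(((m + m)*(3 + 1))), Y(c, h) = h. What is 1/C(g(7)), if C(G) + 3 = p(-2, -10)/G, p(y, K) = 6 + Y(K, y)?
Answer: 1/29 ≈ 0.034483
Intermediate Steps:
p(y, K) = 6 + y
g(m) = ⅛ (g(m) = m/(((2*m)*4)) = m/((8*m)) = m*(1/(8*m)) = ⅛)
C(G) = -3 + 4/G (C(G) = -3 + (6 - 2)/G = -3 + 4/G)
1/C(g(7)) = 1/(-3 + 4/(⅛)) = 1/(-3 + 4*8) = 1/(-3 + 32) = 1/29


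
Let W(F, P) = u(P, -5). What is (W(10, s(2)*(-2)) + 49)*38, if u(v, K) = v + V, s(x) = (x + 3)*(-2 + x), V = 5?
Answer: 2052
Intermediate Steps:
s(x) = (-2 + x)*(3 + x) (s(x) = (3 + x)*(-2 + x) = (-2 + x)*(3 + x))
u(v, K) = 5 + v (u(v, K) = v + 5 = 5 + v)
W(F, P) = 5 + P
(W(10, s(2)*(-2)) + 49)*38 = ((5 + (-6 + 2 + 2²)*(-2)) + 49)*38 = ((5 + (-6 + 2 + 4)*(-2)) + 49)*38 = ((5 + 0*(-2)) + 49)*38 = ((5 + 0) + 49)*38 = (5 + 49)*38 = 54*38 = 2052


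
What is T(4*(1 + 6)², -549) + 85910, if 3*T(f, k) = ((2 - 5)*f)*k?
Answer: 193514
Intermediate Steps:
T(f, k) = -f*k (T(f, k) = (((2 - 5)*f)*k)/3 = ((-3*f)*k)/3 = (-3*f*k)/3 = -f*k)
T(4*(1 + 6)², -549) + 85910 = -1*4*(1 + 6)²*(-549) + 85910 = -1*4*7²*(-549) + 85910 = -1*4*49*(-549) + 85910 = -1*196*(-549) + 85910 = 107604 + 85910 = 193514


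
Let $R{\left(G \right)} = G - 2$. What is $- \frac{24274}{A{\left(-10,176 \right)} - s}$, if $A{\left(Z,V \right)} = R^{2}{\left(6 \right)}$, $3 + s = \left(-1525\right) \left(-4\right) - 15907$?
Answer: $- \frac{12137}{4913} \approx -2.4704$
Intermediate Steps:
$R{\left(G \right)} = -2 + G$ ($R{\left(G \right)} = G - 2 = -2 + G$)
$s = -9810$ ($s = -3 - 9807 = -9810$)
$A{\left(Z,V \right)} = 16$ ($A{\left(Z,V \right)} = \left(-2 + 6\right)^{2} = 4^{2} = 16$)
$- \frac{24274}{A{\left(-10,176 \right)} - s} = - \frac{24274}{16 - -9810} = - \frac{24274}{16 + 9810} = - \frac{24274}{9826} = \left(-24274\right) \frac{1}{9826} = - \frac{12137}{4913}$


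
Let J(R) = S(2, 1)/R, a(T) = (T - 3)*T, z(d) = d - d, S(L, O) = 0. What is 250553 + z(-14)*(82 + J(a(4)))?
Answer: 250553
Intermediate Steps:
z(d) = 0
a(T) = T*(-3 + T) (a(T) = (-3 + T)*T = T*(-3 + T))
J(R) = 0 (J(R) = 0/R = 0)
250553 + z(-14)*(82 + J(a(4))) = 250553 + 0*(82 + 0) = 250553 + 0*82 = 250553 + 0 = 250553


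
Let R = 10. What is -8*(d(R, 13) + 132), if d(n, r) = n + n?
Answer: -1216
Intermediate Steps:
d(n, r) = 2*n
-8*(d(R, 13) + 132) = -8*(2*10 + 132) = -8*(20 + 132) = -8*152 = -1216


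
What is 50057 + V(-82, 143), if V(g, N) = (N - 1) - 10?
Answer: 50189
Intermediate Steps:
V(g, N) = -11 + N (V(g, N) = (-1 + N) - 10 = -11 + N)
50057 + V(-82, 143) = 50057 + (-11 + 143) = 50057 + 132 = 50189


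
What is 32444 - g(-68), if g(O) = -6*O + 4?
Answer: 32032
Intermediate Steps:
g(O) = 4 - 6*O
32444 - g(-68) = 32444 - (4 - 6*(-68)) = 32444 - (4 + 408) = 32444 - 1*412 = 32444 - 412 = 32032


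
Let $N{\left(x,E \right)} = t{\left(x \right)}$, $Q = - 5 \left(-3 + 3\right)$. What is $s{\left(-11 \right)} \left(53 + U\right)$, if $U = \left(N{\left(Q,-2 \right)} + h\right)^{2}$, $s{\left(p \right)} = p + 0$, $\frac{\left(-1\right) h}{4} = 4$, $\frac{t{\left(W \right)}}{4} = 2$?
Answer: $-1287$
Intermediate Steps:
$t{\left(W \right)} = 8$ ($t{\left(W \right)} = 4 \cdot 2 = 8$)
$h = -16$ ($h = \left(-4\right) 4 = -16$)
$Q = 0$ ($Q = \left(-5\right) 0 = 0$)
$s{\left(p \right)} = p$
$N{\left(x,E \right)} = 8$
$U = 64$ ($U = \left(8 - 16\right)^{2} = \left(-8\right)^{2} = 64$)
$s{\left(-11 \right)} \left(53 + U\right) = - 11 \left(53 + 64\right) = \left(-11\right) 117 = -1287$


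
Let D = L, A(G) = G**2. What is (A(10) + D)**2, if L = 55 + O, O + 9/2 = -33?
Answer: 55225/4 ≈ 13806.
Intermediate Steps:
O = -75/2 (O = -9/2 - 33 = -75/2 ≈ -37.500)
L = 35/2 (L = 55 - 75/2 = 35/2 ≈ 17.500)
D = 35/2 ≈ 17.500
(A(10) + D)**2 = (10**2 + 35/2)**2 = (100 + 35/2)**2 = (235/2)**2 = 55225/4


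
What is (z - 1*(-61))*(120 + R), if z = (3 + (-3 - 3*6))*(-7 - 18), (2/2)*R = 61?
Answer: 92491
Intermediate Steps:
R = 61
z = 450 (z = (3 + (-3 - 18))*(-25) = (3 - 21)*(-25) = -18*(-25) = 450)
(z - 1*(-61))*(120 + R) = (450 - 1*(-61))*(120 + 61) = (450 + 61)*181 = 511*181 = 92491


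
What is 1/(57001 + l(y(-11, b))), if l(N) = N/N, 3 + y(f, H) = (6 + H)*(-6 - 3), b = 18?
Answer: 1/57002 ≈ 1.7543e-5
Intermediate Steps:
y(f, H) = -57 - 9*H (y(f, H) = -3 + (6 + H)*(-6 - 3) = -3 + (6 + H)*(-9) = -3 + (-54 - 9*H) = -57 - 9*H)
l(N) = 1
1/(57001 + l(y(-11, b))) = 1/(57001 + 1) = 1/57002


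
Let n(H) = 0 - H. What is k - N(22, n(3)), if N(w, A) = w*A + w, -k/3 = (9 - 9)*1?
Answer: 44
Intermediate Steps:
n(H) = -H
k = 0 (k = -3*(9 - 9) = -0 = -3*0 = 0)
N(w, A) = w + A*w (N(w, A) = A*w + w = w + A*w)
k - N(22, n(3)) = 0 - 22*(1 - 1*3) = 0 - 22*(1 - 3) = 0 - 22*(-2) = 0 - 1*(-44) = 0 + 44 = 44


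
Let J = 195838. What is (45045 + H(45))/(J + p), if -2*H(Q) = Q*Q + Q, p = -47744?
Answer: 22005/74047 ≈ 0.29718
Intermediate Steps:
H(Q) = -Q/2 - Q²/2 (H(Q) = -(Q*Q + Q)/2 = -(Q² + Q)/2 = -(Q + Q²)/2 = -Q/2 - Q²/2)
(45045 + H(45))/(J + p) = (45045 - ½*45*(1 + 45))/(195838 - 47744) = (45045 - ½*45*46)/148094 = (45045 - 1035)*(1/148094) = 44010*(1/148094) = 22005/74047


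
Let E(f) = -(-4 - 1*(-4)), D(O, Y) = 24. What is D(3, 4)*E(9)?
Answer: 0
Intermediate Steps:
E(f) = 0 (E(f) = -(-4 + 4) = -1*0 = 0)
D(3, 4)*E(9) = 24*0 = 0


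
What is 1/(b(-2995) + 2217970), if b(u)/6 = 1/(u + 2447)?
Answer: 274/607723777 ≈ 4.5086e-7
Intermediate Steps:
b(u) = 6/(2447 + u) (b(u) = 6/(u + 2447) = 6/(2447 + u))
1/(b(-2995) + 2217970) = 1/(6/(2447 - 2995) + 2217970) = 1/(6/(-548) + 2217970) = 1/(6*(-1/548) + 2217970) = 1/(-3/274 + 2217970) = 1/(607723777/274) = 274/607723777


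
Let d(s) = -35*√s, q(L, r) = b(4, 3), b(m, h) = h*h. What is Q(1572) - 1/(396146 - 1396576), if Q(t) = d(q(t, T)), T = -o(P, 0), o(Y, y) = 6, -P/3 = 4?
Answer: -105045149/1000430 ≈ -105.00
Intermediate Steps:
P = -12 (P = -3*4 = -12)
b(m, h) = h²
T = -6 (T = -1*6 = -6)
q(L, r) = 9 (q(L, r) = 3² = 9)
Q(t) = -105 (Q(t) = -35*√9 = -35*3 = -105)
Q(1572) - 1/(396146 - 1396576) = -105 - 1/(396146 - 1396576) = -105 - 1/(-1000430) = -105 - 1*(-1/1000430) = -105 + 1/1000430 = -105045149/1000430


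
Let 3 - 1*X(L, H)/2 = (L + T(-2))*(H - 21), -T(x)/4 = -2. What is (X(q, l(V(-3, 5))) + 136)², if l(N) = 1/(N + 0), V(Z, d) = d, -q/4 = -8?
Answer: 3261636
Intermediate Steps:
q = 32 (q = -4*(-8) = 32)
T(x) = 8 (T(x) = -4*(-2) = 8)
l(N) = 1/N
X(L, H) = 6 - 2*(-21 + H)*(8 + L) (X(L, H) = 6 - 2*(L + 8)*(H - 21) = 6 - 2*(8 + L)*(-21 + H) = 6 - 2*(-21 + H)*(8 + L))
(X(q, l(V(-3, 5))) + 136)² = ((342 - 16/5 + 42*32 - 2*32/5) + 136)² = ((342 - 16*⅕ + 1344 - 2*⅕*32) + 136)² = ((342 - 16/5 + 1344 - 64/5) + 136)² = (1670 + 136)² = 1806² = 3261636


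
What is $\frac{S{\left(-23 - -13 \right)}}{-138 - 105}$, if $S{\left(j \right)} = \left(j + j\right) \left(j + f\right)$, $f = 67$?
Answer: $\frac{380}{81} \approx 4.6914$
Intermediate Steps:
$S{\left(j \right)} = 2 j \left(67 + j\right)$ ($S{\left(j \right)} = \left(j + j\right) \left(j + 67\right) = 2 j \left(67 + j\right)$)
$\frac{S{\left(-23 - -13 \right)}}{-138 - 105} = \frac{2 \left(-23 - -13\right) \left(67 - 10\right)}{-138 - 105} = \frac{2 \left(-23 + 13\right) \left(67 + \left(-23 + 13\right)\right)}{-243} = - \frac{2 \left(-10\right) \left(67 - 10\right)}{243} = - \frac{2 \left(-10\right) 57}{243} = \left(- \frac{1}{243}\right) \left(-1140\right) = \frac{380}{81}$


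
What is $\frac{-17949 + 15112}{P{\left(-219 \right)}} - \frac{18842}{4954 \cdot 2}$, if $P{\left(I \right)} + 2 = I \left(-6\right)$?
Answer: $- \frac{13207425}{3249824} \approx -4.064$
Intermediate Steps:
$P{\left(I \right)} = -2 - 6 I$ ($P{\left(I \right)} = -2 + I \left(-6\right) = -2 - 6 I$)
$\frac{-17949 + 15112}{P{\left(-219 \right)}} - \frac{18842}{4954 \cdot 2} = \frac{-17949 + 15112}{-2 - -1314} - \frac{18842}{4954 \cdot 2} = - \frac{2837}{-2 + 1314} - \frac{18842}{9908} = - \frac{2837}{1312} - \frac{9421}{4954} = - \frac{13207425}{3249824}$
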